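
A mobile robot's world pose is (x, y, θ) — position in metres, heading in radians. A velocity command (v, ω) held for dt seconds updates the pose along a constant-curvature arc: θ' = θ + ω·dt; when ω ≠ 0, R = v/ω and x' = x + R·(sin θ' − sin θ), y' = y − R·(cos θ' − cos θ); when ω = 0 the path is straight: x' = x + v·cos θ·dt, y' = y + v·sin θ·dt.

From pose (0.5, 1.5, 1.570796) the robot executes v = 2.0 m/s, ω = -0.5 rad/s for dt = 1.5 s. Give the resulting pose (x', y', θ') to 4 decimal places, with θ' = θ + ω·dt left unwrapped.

θ' = 1.5708 + -0.5·1.5 = 0.8208
R = v/ω = 2.0/-0.5 = -4.0000
x' = 0.5 + -4.0000·(sin 0.8208 − sin 1.5708) = 1.5732
y' = 1.5 − -4.0000·(cos 0.8208 − cos 1.5708) = 4.2266

(1.5732, 4.2266, 0.8208)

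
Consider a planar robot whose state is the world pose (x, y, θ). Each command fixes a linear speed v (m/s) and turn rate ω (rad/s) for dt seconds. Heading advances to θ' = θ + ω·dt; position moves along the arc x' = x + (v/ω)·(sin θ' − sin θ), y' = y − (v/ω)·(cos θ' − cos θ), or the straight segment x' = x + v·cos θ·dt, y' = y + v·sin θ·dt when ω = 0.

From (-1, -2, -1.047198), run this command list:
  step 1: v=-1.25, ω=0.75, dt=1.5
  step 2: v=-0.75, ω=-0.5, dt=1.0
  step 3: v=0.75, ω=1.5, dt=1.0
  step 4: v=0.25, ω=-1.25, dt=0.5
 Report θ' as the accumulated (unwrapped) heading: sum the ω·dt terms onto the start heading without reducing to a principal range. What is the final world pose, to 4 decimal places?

(-2.5701, -0.7399, 0.4528)

step 1: θ'=0.0778 (R=-1.6667) → pose (-2.5729, -1.1717, 0.0778)
step 2: θ'=-0.4222 (R=1.5000) → pose (-3.3042, -1.0445, -0.4222)
step 3: θ'=1.0778 (R=0.5000) → pose (-2.6588, -0.8251, 1.0778)
step 4: θ'=0.4528 (R=-0.2000) → pose (-2.5701, -0.7399, 0.4528)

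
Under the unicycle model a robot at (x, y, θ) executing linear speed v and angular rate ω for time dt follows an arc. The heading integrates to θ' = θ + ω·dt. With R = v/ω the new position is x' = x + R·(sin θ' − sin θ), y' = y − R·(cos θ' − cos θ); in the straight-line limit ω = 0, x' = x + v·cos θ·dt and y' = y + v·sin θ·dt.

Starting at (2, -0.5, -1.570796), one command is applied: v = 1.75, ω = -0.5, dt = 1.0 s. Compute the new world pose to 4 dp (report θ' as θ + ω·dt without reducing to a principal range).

θ' = -1.5708 + -0.5·1.0 = -2.0708
R = v/ω = 1.75/-0.5 = -3.5000
x' = 2 + -3.5000·(sin -2.0708 − sin -1.5708) = 1.5715
y' = -0.5 − -3.5000·(cos -2.0708 − cos -1.5708) = -2.1780

(1.5715, -2.1780, -2.0708)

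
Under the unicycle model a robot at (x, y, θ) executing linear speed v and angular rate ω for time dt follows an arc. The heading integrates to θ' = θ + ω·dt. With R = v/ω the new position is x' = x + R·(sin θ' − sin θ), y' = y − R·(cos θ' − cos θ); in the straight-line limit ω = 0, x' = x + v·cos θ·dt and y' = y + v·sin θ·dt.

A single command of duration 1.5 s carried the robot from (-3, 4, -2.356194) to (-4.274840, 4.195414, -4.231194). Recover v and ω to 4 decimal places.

Δθ = -4.231194 − -2.356194 = -1.875000
ω = Δθ/dt = -1.875000/1.5 = -1.2500
R = Δx/(sin θ' − sin θ) = -0.8000
v = R·ω = -0.8000·-1.2500 = 1.0000

v = 1.0000, ω = -1.2500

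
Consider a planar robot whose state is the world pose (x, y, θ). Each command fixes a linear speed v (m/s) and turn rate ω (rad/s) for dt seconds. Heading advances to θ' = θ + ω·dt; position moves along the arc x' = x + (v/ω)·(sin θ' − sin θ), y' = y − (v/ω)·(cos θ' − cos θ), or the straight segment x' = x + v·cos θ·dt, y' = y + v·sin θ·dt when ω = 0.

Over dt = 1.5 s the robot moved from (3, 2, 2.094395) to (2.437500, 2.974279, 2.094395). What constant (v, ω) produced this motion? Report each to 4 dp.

Δθ = 2.094395 − 2.094395 = 0.000000
ω = Δθ/dt = 0.000000/1.5 = 0.0000
ω = 0 → v = (Δx·cos θ + Δy·sin θ)/dt = 0.7500

v = 0.7500, ω = 0.0000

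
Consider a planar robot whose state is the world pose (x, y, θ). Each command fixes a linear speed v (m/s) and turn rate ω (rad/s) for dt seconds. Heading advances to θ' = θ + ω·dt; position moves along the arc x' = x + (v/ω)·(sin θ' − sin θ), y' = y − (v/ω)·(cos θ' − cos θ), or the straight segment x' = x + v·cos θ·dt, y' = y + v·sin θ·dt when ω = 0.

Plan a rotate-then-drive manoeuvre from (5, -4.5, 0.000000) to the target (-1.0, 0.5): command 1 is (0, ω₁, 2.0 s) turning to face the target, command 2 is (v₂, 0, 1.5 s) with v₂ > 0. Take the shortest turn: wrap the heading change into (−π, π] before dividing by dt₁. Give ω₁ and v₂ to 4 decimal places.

ω₁ = 1.2234, v₂ = 5.2068

heading to target = atan2(0.5−-4.5, -1−5) = 2.4469
Δθ = wrap(2.4469 − 0.0000) = 2.4469; ω₁ = Δθ/dt₁ = 1.2234
distance = √((-1−5)² + (0.5−-4.5)²) = 7.8102; v₂ = distance/dt₂ = 5.2068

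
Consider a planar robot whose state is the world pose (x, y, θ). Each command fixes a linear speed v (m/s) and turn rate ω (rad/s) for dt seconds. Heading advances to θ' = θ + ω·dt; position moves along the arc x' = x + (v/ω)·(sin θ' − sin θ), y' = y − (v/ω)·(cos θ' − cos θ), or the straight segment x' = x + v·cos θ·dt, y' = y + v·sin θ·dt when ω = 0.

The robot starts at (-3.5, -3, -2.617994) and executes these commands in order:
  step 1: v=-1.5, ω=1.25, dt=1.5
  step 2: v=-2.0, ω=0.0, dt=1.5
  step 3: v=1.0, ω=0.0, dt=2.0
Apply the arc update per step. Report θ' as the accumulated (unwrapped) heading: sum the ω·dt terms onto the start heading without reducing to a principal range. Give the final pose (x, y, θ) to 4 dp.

step 1: θ'=-0.7430 (R=-1.2000) → pose (-3.2882, -1.0770, -0.7430)
step 2: θ'=-0.7430 (straight) → pose (-5.4975, 0.9525, -0.7430)
step 3: θ'=-0.7430 (straight) → pose (-4.0247, -0.4005, -0.7430)

(-4.0247, -0.4005, -0.7430)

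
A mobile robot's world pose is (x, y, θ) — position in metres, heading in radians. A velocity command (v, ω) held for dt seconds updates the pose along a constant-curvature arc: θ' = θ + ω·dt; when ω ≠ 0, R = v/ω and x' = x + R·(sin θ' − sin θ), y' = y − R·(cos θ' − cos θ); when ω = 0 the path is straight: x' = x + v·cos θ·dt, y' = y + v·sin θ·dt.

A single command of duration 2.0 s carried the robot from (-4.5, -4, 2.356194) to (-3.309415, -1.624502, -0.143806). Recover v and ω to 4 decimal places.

v = 1.7500, ω = -1.2500

Δθ = -0.143806 − 2.356194 = -2.500000
ω = Δθ/dt = -2.500000/2.0 = -1.2500
R = −Δy/(cos θ' − cos θ) = -1.4000
v = R·ω = -1.4000·-1.2500 = 1.7500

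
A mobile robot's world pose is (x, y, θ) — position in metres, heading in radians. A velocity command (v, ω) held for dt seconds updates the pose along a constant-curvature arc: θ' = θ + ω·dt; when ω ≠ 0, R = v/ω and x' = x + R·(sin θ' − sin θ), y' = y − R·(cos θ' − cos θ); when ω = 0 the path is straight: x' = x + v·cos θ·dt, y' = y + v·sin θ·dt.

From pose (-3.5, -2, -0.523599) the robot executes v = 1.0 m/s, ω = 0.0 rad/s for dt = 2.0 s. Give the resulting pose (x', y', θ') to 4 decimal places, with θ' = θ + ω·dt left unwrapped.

(-1.7679, -3.0000, -0.5236)

θ' = -0.5236 + 0.0·2.0 = -0.5236
ω = 0 → straight: x' = -3.5 + 1.0·cos(-0.5236)·2.0 = -1.7679
y' = -2 + 1.0·sin(-0.5236)·2.0 = -3.0000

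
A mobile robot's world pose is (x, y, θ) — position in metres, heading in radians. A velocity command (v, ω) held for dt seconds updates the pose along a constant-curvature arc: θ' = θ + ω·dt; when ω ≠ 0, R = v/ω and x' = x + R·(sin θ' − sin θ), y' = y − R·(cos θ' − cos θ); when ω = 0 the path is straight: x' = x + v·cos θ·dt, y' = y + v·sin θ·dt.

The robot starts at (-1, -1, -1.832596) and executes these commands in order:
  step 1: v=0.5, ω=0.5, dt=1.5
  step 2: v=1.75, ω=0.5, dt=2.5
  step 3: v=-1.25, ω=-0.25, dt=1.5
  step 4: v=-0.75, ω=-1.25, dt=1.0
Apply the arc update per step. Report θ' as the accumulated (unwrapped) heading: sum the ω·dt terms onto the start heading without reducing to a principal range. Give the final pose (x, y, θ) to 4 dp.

(0.4209, -2.9805, -1.4576)

step 1: θ'=-1.0826 (R=1.0000) → pose (-0.9173, -1.7279, -1.0826)
step 2: θ'=0.1674 (R=3.5000) → pose (2.7571, -3.5373, 0.1674)
step 3: θ'=-0.2076 (R=5.0000) → pose (0.8934, -3.4998, -0.2076)
step 4: θ'=-1.4576 (R=0.6000) → pose (0.4209, -2.9805, -1.4576)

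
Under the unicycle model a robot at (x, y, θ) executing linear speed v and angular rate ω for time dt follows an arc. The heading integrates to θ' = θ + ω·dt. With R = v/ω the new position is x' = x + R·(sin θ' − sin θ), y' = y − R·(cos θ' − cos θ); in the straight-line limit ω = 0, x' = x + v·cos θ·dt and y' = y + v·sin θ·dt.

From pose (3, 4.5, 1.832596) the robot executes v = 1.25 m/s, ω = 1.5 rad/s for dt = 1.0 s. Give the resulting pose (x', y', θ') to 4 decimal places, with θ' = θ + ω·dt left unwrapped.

(2.0369, 5.1025, 3.3326)

θ' = 1.8326 + 1.5·1.0 = 3.3326
R = v/ω = 1.25/1.5 = 0.8333
x' = 3 + 0.8333·(sin 3.3326 − sin 1.8326) = 2.0369
y' = 4.5 − 0.8333·(cos 3.3326 − cos 1.8326) = 5.1025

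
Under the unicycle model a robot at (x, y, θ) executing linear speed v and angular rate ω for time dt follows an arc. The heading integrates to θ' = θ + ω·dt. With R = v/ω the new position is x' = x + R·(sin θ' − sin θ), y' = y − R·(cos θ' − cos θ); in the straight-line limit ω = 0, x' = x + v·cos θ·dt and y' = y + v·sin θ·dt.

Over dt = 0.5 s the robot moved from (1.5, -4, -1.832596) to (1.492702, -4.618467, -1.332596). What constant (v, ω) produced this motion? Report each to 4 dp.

v = 1.2500, ω = 1.0000

Δθ = -1.332596 − -1.832596 = 0.500000
ω = Δθ/dt = 0.500000/0.5 = 1.0000
R = −Δy/(cos θ' − cos θ) = 1.2500
v = R·ω = 1.2500·1.0000 = 1.2500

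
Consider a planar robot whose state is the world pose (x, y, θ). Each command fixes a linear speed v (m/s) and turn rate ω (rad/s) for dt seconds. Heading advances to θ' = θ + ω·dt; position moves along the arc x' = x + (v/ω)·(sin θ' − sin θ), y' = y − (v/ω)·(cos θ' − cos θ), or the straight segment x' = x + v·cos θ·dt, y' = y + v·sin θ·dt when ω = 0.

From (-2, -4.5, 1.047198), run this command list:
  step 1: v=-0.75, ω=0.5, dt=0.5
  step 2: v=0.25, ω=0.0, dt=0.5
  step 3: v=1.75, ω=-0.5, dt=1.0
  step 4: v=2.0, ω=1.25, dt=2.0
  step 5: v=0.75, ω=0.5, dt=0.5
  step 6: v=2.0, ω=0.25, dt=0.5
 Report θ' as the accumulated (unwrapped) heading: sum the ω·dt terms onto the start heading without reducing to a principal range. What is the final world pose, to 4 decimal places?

step 1: θ'=1.2972 (R=-1.5000) → pose (-2.1452, -4.8447, 1.2972)
step 2: θ'=1.2972 (straight) → pose (-2.1114, -4.7244, 1.2972)
step 3: θ'=0.7972 (R=-3.5000) → pose (-1.2455, -3.2245, 0.7972)
step 4: θ'=3.2972 (R=1.6000) → pose (-2.6381, -0.5259, 3.2972)
step 5: θ'=3.5472 (R=1.5000) → pose (-2.9975, -0.6295, 3.5472)
step 6: θ'=3.6722 (R=8.0000) → pose (-3.8893, -1.0804, 3.6722)

(-3.8893, -1.0804, 3.6722)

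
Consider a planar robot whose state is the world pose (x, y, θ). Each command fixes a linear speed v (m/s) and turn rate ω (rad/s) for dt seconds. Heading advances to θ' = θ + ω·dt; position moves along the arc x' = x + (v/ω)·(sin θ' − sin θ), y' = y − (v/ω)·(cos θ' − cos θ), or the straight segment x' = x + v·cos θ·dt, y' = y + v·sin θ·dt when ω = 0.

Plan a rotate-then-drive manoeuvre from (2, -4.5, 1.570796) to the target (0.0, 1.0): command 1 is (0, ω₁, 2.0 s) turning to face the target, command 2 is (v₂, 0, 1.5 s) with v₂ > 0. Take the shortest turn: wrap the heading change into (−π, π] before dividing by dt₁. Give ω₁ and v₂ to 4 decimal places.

ω₁ = 0.1744, v₂ = 3.9016

heading to target = atan2(1−-4.5, 0−2) = 1.9196
Δθ = wrap(1.9196 − 1.5708) = 0.3488; ω₁ = Δθ/dt₁ = 0.1744
distance = √((0−2)² + (1−-4.5)²) = 5.8523; v₂ = distance/dt₂ = 3.9016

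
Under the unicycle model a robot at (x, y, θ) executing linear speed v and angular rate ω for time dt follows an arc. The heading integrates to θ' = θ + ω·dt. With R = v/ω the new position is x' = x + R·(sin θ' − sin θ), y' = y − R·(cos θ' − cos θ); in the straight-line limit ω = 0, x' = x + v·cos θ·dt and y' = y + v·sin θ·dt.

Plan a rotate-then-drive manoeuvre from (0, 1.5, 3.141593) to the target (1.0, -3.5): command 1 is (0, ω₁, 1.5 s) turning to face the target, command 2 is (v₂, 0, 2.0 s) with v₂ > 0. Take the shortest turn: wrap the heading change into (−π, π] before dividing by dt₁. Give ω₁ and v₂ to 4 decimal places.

ω₁ = 1.1788, v₂ = 2.5495

heading to target = atan2(-3.5−1.5, 1−0) = -1.3734
Δθ = wrap(-1.3734 − 3.1416) = 1.7682; ω₁ = Δθ/dt₁ = 1.1788
distance = √((1−0)² + (-3.5−1.5)²) = 5.0990; v₂ = distance/dt₂ = 2.5495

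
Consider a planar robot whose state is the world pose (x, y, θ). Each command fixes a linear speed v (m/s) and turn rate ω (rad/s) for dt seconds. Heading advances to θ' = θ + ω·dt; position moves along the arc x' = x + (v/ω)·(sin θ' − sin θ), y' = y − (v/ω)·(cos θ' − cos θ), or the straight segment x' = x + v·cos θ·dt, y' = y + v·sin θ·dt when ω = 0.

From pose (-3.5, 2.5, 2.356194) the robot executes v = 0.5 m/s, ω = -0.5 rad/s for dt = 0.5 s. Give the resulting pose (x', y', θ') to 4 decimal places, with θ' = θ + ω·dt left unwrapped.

θ' = 2.3562 + -0.5·0.5 = 2.1062
R = v/ω = 0.5/-0.5 = -1.0000
x' = -3.5 + -1.0000·(sin 2.1062 − sin 2.3562) = -3.6530
y' = 2.5 − -1.0000·(cos 2.1062 − cos 2.3562) = 2.6969

(-3.6530, 2.6969, 2.1062)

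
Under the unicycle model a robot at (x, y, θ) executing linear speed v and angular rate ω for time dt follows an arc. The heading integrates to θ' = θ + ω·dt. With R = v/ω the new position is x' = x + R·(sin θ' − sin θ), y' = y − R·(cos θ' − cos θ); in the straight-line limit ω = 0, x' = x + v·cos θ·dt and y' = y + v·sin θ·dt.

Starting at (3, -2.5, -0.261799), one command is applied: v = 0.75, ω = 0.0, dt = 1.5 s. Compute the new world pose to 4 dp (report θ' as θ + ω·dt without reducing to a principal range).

θ' = -0.2618 + 0.0·1.5 = -0.2618
ω = 0 → straight: x' = 3 + 0.75·cos(-0.2618)·1.5 = 4.0867
y' = -2.5 + 0.75·sin(-0.2618)·1.5 = -2.7912

(4.0867, -2.7912, -0.2618)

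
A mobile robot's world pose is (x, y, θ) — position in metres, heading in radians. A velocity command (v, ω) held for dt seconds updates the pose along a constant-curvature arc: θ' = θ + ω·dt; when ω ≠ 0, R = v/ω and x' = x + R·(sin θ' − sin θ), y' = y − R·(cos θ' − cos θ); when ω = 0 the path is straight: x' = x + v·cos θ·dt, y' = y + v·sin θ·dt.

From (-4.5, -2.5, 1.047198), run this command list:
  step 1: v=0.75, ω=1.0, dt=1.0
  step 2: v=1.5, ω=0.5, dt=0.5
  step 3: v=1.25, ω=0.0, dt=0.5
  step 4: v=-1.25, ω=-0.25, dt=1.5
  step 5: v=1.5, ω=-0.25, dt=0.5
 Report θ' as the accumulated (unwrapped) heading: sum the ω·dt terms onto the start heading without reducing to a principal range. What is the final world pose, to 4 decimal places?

(-4.5783, -1.5784, 1.7972)

step 1: θ'=2.0472 (R=0.7500) → pose (-4.4830, -1.7811, 2.0472)
step 2: θ'=2.2972 (R=3.0000) → pose (-4.9063, -1.1643, 2.2972)
step 3: θ'=2.2972 (straight) → pose (-5.3214, -0.6970, 2.2972)
step 4: θ'=1.9222 (R=5.0000) → pose (-4.3648, -2.2969, 1.9222)
step 5: θ'=1.7972 (R=-6.0000) → pose (-4.5783, -1.5784, 1.7972)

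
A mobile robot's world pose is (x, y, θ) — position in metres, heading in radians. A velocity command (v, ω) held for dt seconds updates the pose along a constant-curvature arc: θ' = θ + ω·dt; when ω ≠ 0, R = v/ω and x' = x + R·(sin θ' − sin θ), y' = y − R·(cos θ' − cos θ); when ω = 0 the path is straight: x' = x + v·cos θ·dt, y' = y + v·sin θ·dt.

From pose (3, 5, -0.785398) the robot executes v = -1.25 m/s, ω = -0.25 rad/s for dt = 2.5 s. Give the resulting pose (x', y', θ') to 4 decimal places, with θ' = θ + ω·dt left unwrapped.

(1.5997, 7.7370, -1.4104)

θ' = -0.7854 + -0.25·2.5 = -1.4104
R = v/ω = -1.25/-0.25 = 5.0000
x' = 3 + 5.0000·(sin -1.4104 − sin -0.7854) = 1.5997
y' = 5 − 5.0000·(cos -1.4104 − cos -0.7854) = 7.7370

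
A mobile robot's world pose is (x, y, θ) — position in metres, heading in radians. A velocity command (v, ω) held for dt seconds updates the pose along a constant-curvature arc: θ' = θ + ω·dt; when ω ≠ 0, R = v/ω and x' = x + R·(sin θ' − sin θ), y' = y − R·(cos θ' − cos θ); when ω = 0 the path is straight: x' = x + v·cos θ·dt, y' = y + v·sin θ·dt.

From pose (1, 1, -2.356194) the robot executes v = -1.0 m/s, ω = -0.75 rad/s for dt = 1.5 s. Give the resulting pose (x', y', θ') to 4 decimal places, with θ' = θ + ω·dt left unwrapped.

θ' = -2.3562 + -0.75·1.5 = -3.4812
R = v/ω = -1.0/-0.75 = 1.3333
x' = 1 + 1.3333·(sin -3.4812 − sin -2.3562) = 2.3870
y' = 1 − 1.3333·(cos -3.4812 − cos -2.3562) = 1.3144

(2.3870, 1.3144, -3.4812)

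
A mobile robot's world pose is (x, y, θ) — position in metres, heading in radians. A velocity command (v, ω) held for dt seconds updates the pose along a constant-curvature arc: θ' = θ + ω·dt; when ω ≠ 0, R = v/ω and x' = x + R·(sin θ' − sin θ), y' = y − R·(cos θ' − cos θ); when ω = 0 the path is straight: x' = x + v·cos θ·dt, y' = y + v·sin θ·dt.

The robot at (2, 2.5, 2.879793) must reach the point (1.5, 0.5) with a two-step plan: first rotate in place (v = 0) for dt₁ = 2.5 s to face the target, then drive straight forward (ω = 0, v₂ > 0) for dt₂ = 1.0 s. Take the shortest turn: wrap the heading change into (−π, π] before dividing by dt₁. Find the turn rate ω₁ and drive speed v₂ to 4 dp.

heading to target = atan2(0.5−2.5, 1.5−2) = -1.8158
Δθ = wrap(-1.8158 − 2.8798) = 1.5876; ω₁ = Δθ/dt₁ = 0.6350
distance = √((1.5−2)² + (0.5−2.5)²) = 2.0616; v₂ = distance/dt₂ = 2.0616

ω₁ = 0.6350, v₂ = 2.0616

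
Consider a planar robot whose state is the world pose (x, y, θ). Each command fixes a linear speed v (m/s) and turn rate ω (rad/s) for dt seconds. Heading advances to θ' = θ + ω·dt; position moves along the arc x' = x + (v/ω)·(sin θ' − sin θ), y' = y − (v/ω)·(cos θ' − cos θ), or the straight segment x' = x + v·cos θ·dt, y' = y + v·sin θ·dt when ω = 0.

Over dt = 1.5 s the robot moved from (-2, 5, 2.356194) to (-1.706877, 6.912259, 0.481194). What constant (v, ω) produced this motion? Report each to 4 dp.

v = 1.5000, ω = -1.2500

Δθ = 0.481194 − 2.356194 = -1.875000
ω = Δθ/dt = -1.875000/1.5 = -1.2500
R = −Δy/(cos θ' − cos θ) = -1.2000
v = R·ω = -1.2000·-1.2500 = 1.5000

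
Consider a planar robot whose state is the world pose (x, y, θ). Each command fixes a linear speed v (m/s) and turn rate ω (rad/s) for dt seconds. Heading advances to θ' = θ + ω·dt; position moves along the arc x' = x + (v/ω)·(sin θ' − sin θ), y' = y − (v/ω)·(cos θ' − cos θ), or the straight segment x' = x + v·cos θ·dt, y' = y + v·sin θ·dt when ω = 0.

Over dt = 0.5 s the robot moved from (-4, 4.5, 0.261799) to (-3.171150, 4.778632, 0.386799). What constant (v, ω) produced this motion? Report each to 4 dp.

v = 1.7500, ω = 0.2500

Δθ = 0.386799 − 0.261799 = 0.125000
ω = Δθ/dt = 0.125000/0.5 = 0.2500
R = Δx/(sin θ' − sin θ) = 7.0000
v = R·ω = 7.0000·0.2500 = 1.7500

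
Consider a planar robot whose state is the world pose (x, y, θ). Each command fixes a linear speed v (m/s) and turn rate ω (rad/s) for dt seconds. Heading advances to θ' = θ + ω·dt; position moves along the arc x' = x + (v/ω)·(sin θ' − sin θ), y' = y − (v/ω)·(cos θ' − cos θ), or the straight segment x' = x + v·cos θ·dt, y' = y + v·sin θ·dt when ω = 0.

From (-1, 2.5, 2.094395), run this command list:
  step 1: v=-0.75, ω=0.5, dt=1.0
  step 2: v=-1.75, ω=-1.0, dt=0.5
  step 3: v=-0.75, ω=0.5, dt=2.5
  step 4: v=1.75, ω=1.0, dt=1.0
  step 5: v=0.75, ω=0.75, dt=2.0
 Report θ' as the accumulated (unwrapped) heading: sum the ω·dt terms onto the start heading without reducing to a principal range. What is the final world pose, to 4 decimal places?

(0.9526, -1.7193, 5.8444)

step 1: θ'=2.5944 (R=-1.5000) → pose (-0.4814, 1.9690, 2.5944)
step 2: θ'=2.0944 (R=1.7500) → pose (0.1236, 1.3495, 2.0944)
step 3: θ'=3.3444 (R=-1.5000) → pose (1.7248, 0.6303, 3.3444)
step 4: θ'=4.3444 (R=1.7500) → pose (0.4444, -0.4543, 4.3444)
step 5: θ'=5.8444 (R=1.0000) → pose (0.9526, -1.7193, 5.8444)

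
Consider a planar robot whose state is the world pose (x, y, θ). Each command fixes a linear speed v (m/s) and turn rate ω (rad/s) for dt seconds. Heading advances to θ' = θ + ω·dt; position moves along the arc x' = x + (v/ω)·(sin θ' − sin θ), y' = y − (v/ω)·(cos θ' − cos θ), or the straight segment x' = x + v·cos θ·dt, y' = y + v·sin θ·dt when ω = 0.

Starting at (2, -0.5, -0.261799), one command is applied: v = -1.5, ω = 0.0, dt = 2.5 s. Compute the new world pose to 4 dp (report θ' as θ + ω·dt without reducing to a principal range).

θ' = -0.2618 + 0.0·2.5 = -0.2618
ω = 0 → straight: x' = 2 + -1.5·cos(-0.2618)·2.5 = -1.6222
y' = -0.5 + -1.5·sin(-0.2618)·2.5 = 0.4706

(-1.6222, 0.4706, -0.2618)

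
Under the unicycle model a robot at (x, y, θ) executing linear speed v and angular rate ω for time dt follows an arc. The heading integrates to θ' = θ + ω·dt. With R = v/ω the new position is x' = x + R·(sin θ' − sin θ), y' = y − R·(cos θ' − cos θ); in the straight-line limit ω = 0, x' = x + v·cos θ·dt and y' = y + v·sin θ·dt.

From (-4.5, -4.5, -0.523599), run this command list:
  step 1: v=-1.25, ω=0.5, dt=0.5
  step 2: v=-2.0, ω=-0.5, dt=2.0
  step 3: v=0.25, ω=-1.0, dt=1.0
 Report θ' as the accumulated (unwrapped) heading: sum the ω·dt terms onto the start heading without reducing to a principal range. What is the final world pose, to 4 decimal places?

(-7.8666, -1.8130, -2.2736)

step 1: θ'=-0.2736 (R=-2.5000) → pose (-5.0745, -4.2581, -0.2736)
step 2: θ'=-1.2736 (R=4.0000) → pose (-7.8184, -1.5782, -1.2736)
step 3: θ'=-2.2736 (R=-0.2500) → pose (-7.8666, -1.8130, -2.2736)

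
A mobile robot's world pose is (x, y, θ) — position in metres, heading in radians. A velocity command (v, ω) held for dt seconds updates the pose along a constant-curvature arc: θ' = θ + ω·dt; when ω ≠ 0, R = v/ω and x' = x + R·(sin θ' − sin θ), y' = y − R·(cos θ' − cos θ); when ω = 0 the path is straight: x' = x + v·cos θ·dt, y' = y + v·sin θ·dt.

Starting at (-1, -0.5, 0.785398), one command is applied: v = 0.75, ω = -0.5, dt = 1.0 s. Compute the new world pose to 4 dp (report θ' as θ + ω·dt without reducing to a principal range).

θ' = 0.7854 + -0.5·1.0 = 0.2854
R = v/ω = 0.75/-0.5 = -1.5000
x' = -1 + -1.5000·(sin 0.2854 − sin 0.7854) = -0.3616
y' = -0.5 − -1.5000·(cos 0.2854 − cos 0.7854) = -0.1213

(-0.3616, -0.1213, 0.2854)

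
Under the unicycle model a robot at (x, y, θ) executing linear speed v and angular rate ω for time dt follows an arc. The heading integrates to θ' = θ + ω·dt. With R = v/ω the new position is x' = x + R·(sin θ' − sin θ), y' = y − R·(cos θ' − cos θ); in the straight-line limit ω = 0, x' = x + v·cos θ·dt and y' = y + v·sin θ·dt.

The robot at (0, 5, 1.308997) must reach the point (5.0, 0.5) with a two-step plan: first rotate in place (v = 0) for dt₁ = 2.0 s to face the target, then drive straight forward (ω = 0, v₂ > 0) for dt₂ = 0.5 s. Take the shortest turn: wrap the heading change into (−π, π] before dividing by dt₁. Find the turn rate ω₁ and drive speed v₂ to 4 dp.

ω₁ = -1.0209, v₂ = 13.4536

heading to target = atan2(0.5−5, 5−0) = -0.7328
Δθ = wrap(-0.7328 − 1.3090) = -2.0418; ω₁ = Δθ/dt₁ = -1.0209
distance = √((5−0)² + (0.5−5)²) = 6.7268; v₂ = distance/dt₂ = 13.4536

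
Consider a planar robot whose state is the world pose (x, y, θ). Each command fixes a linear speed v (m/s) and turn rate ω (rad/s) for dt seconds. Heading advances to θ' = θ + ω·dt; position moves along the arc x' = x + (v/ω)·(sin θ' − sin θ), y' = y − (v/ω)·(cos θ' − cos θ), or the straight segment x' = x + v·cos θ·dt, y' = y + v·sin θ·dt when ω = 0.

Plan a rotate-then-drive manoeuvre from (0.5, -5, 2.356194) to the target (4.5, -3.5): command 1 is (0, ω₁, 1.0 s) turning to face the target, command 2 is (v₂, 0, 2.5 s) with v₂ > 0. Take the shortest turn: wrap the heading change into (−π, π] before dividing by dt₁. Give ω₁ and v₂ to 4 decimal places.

ω₁ = -1.9974, v₂ = 1.7088

heading to target = atan2(-3.5−-5, 4.5−0.5) = 0.3588
Δθ = wrap(0.3588 − 2.3562) = -1.9974; ω₁ = Δθ/dt₁ = -1.9974
distance = √((4.5−0.5)² + (-3.5−-5)²) = 4.2720; v₂ = distance/dt₂ = 1.7088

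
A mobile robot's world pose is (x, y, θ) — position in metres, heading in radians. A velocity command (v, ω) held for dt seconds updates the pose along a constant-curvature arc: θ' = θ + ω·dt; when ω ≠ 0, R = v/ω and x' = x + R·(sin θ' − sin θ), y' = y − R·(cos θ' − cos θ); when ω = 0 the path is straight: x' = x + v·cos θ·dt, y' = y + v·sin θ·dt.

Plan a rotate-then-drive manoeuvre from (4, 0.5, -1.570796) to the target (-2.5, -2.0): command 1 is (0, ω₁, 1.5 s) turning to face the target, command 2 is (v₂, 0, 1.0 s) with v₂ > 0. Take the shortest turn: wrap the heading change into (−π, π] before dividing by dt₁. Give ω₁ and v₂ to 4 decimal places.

heading to target = atan2(-2−0.5, -2.5−4) = -2.7744
Δθ = wrap(-2.7744 − -1.5708) = -1.2036; ω₁ = Δθ/dt₁ = -0.8024
distance = √((-2.5−4)² + (-2−0.5)²) = 6.9642; v₂ = distance/dt₂ = 6.9642

ω₁ = -0.8024, v₂ = 6.9642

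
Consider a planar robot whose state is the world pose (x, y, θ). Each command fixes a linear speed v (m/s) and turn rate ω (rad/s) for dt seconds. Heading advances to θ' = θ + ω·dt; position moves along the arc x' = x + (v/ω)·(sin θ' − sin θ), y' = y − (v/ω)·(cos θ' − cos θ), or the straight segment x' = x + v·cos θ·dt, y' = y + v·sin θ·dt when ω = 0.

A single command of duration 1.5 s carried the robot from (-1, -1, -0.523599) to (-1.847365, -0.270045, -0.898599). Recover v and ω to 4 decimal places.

v = -0.7500, ω = -0.2500

Δθ = -0.898599 − -0.523599 = -0.375000
ω = Δθ/dt = -0.375000/1.5 = -0.2500
R = Δx/(sin θ' − sin θ) = 3.0000
v = R·ω = 3.0000·-0.2500 = -0.7500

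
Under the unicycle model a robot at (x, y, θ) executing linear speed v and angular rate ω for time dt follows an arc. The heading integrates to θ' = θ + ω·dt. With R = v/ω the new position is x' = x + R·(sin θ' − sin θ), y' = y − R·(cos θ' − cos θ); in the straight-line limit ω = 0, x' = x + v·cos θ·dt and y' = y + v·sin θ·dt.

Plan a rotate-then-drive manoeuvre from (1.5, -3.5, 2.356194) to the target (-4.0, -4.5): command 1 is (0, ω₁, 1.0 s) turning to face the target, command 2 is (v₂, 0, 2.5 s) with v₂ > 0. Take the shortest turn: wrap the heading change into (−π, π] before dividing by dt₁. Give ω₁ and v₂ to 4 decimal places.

ω₁ = 0.9653, v₂ = 2.2361

heading to target = atan2(-4.5−-3.5, -4−1.5) = -2.9617
Δθ = wrap(-2.9617 − 2.3562) = 0.9653; ω₁ = Δθ/dt₁ = 0.9653
distance = √((-4−1.5)² + (-4.5−-3.5)²) = 5.5902; v₂ = distance/dt₂ = 2.2361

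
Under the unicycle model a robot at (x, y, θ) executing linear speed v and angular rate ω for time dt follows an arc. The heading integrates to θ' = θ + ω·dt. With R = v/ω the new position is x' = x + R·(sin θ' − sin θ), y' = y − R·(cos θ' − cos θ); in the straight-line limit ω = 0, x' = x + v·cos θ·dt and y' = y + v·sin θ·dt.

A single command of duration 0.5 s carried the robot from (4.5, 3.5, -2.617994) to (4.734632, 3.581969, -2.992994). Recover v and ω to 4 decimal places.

v = -0.5000, ω = -0.7500

Δθ = -2.992994 − -2.617994 = -0.375000
ω = Δθ/dt = -0.375000/0.5 = -0.7500
R = Δx/(sin θ' − sin θ) = 0.6667
v = R·ω = 0.6667·-0.7500 = -0.5000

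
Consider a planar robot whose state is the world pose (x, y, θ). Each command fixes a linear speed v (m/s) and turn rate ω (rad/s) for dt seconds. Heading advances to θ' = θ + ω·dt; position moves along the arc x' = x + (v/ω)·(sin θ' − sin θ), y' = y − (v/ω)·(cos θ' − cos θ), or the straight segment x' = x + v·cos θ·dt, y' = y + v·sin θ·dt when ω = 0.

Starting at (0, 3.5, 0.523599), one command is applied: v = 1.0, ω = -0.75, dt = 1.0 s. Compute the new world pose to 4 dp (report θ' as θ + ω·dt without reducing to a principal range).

θ' = 0.5236 + -0.75·1.0 = -0.2264
R = v/ω = 1.0/-0.75 = -1.3333
x' = 0 + -1.3333·(sin -0.2264 − sin 0.5236) = 0.9660
y' = 3.5 − -1.3333·(cos -0.2264 − cos 0.5236) = 3.6446

(0.9660, 3.6446, -0.2264)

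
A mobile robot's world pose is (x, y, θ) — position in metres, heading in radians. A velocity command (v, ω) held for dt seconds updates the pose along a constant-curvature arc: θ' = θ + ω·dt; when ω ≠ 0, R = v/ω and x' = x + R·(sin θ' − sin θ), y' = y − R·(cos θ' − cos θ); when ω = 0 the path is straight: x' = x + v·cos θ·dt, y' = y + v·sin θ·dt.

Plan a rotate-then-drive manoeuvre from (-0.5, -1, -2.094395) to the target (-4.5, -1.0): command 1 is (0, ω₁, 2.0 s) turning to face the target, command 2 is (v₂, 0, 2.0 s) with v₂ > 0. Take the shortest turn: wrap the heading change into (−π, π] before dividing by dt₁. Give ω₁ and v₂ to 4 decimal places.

heading to target = atan2(-1−-1, -4.5−-0.5) = 3.1416
Δθ = wrap(3.1416 − -2.0944) = -1.0472; ω₁ = Δθ/dt₁ = -0.5236
distance = √((-4.5−-0.5)² + (-1−-1)²) = 4.0000; v₂ = distance/dt₂ = 2.0000

ω₁ = -0.5236, v₂ = 2.0000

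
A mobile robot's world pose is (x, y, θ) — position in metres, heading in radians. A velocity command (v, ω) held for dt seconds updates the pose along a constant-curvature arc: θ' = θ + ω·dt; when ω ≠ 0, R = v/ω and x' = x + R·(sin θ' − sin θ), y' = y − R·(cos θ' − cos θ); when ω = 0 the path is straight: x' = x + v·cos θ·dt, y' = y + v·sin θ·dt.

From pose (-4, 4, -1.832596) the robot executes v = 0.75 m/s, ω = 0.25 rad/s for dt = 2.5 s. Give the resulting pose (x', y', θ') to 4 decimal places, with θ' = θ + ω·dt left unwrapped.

(-3.9065, 2.1577, -1.2076)

θ' = -1.8326 + 0.25·2.5 = -1.2076
R = v/ω = 0.75/0.25 = 3.0000
x' = -4 + 3.0000·(sin -1.2076 − sin -1.8326) = -3.9065
y' = 4 − 3.0000·(cos -1.2076 − cos -1.8326) = 2.1577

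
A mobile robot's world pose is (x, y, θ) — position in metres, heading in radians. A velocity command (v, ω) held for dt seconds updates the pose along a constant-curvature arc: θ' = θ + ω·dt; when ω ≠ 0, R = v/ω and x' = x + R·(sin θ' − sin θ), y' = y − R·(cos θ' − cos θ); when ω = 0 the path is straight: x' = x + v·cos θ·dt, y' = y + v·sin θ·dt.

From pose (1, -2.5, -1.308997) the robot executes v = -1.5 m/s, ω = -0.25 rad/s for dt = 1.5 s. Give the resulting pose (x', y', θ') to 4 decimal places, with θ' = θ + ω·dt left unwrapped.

θ' = -1.3090 + -0.25·1.5 = -1.6840
R = v/ω = -1.5/-0.25 = 6.0000
x' = 1 + 6.0000·(sin -1.6840 − sin -1.3090) = 0.8340
y' = -2.5 − 6.0000·(cos -1.6840 − cos -1.3090) = -0.2693

(0.8340, -0.2693, -1.6840)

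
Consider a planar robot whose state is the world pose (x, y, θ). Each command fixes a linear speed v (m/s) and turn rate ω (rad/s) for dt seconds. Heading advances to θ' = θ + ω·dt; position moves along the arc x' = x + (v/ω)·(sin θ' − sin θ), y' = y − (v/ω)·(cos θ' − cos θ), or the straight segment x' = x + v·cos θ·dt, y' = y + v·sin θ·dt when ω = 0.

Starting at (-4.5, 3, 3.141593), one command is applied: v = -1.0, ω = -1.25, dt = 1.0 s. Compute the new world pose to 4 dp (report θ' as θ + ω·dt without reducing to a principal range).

θ' = 3.1416 + -1.25·1.0 = 1.8916
R = v/ω = -1.0/-1.25 = 0.8000
x' = -4.5 + 0.8000·(sin 1.8916 − sin 3.1416) = -3.7408
y' = 3 − 0.8000·(cos 1.8916 − cos 3.1416) = 2.4523

(-3.7408, 2.4523, 1.8916)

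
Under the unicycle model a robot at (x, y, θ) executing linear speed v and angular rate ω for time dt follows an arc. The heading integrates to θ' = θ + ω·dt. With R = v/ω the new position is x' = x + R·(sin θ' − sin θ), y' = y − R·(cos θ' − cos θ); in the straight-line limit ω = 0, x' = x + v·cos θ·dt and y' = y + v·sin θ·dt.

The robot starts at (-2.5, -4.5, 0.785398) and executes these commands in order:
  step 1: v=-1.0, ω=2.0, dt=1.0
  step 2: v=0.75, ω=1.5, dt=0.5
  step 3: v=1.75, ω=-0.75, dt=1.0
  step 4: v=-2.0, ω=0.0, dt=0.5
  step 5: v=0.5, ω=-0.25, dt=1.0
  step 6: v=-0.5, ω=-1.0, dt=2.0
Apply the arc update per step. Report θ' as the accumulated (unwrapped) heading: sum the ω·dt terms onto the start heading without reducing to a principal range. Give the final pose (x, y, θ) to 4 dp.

(-3.9306, -6.3200, 0.5354)

step 1: θ'=2.7854 (R=-0.5000) → pose (-2.3208, -5.3222, 2.7854)
step 2: θ'=3.5354 (R=0.5000) → pose (-2.6870, -5.3291, 3.5354)
step 3: θ'=2.7854 (R=-2.3333) → pose (-4.3960, -5.3612, 2.7854)
step 4: θ'=2.7854 (straight) → pose (-3.4587, -5.7099, 2.7854)
step 5: θ'=2.5354 (R=-2.0000) → pose (-3.9008, -5.4791, 2.5354)
step 6: θ'=0.5354 (R=0.5000) → pose (-3.9306, -6.3200, 0.5354)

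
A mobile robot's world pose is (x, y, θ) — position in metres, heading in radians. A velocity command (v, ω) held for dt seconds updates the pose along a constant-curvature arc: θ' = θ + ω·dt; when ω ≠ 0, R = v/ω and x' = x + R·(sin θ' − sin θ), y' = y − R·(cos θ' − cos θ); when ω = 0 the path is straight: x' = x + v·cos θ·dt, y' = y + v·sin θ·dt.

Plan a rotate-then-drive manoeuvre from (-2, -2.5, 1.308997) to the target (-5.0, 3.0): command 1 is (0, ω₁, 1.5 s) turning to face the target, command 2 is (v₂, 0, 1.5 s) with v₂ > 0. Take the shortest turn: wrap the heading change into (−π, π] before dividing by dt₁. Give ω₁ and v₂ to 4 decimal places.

ω₁ = 0.5074, v₂ = 4.1767

heading to target = atan2(3−-2.5, -5−-2) = 2.0701
Δθ = wrap(2.0701 − 1.3090) = 0.7611; ω₁ = Δθ/dt₁ = 0.5074
distance = √((-5−-2)² + (3−-2.5)²) = 6.2650; v₂ = distance/dt₂ = 4.1767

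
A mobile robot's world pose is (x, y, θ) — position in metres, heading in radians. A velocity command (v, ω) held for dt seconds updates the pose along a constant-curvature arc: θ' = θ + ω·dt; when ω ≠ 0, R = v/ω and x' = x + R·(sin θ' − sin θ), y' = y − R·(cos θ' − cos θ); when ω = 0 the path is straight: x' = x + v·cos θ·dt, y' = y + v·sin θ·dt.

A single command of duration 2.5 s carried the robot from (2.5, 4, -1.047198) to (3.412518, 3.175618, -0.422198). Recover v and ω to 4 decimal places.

v = 0.5000, ω = 0.2500

Δθ = -0.422198 − -1.047198 = 0.625000
ω = Δθ/dt = 0.625000/2.5 = 0.2500
R = Δx/(sin θ' − sin θ) = 2.0000
v = R·ω = 2.0000·0.2500 = 0.5000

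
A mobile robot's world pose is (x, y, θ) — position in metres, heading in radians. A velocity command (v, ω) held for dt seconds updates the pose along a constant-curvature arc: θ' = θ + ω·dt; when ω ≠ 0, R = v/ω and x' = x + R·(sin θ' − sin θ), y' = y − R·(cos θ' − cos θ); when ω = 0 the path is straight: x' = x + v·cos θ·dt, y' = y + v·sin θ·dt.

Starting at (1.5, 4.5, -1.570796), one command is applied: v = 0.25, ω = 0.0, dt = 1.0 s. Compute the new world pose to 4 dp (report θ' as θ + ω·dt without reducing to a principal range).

θ' = -1.5708 + 0.0·1.0 = -1.5708
ω = 0 → straight: x' = 1.5 + 0.25·cos(-1.5708)·1.0 = 1.5000
y' = 4.5 + 0.25·sin(-1.5708)·1.0 = 4.2500

(1.5000, 4.2500, -1.5708)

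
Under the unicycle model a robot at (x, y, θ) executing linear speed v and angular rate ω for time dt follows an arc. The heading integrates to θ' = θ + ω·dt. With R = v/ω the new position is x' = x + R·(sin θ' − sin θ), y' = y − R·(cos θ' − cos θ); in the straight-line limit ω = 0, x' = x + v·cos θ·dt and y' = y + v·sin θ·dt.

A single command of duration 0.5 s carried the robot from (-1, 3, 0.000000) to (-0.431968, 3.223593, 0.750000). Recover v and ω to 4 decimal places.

v = 1.2500, ω = 1.5000

Δθ = 0.750000 − 0.000000 = 0.750000
ω = Δθ/dt = 0.750000/0.5 = 1.5000
R = Δx/(sin θ' − sin θ) = 0.8333
v = R·ω = 0.8333·1.5000 = 1.2500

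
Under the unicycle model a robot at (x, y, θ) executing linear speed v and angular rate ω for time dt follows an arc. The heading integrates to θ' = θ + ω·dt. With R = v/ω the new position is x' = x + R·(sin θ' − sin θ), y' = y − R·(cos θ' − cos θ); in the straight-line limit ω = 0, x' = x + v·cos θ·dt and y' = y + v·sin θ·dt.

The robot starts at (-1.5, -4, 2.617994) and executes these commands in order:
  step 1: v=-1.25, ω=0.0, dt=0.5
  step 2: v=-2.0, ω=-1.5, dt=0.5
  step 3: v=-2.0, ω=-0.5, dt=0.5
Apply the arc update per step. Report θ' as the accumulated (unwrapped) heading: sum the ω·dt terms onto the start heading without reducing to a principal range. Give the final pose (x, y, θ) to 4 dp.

step 1: θ'=2.6180 (straight) → pose (-0.9587, -4.3125, 2.6180)
step 2: θ'=1.8680 (R=1.3333) → pose (-0.3505, -5.0767, 1.8680)
step 3: θ'=1.6180 (R=4.0000) → pose (-0.1796, -6.0594, 1.6180)

(-0.1796, -6.0594, 1.6180)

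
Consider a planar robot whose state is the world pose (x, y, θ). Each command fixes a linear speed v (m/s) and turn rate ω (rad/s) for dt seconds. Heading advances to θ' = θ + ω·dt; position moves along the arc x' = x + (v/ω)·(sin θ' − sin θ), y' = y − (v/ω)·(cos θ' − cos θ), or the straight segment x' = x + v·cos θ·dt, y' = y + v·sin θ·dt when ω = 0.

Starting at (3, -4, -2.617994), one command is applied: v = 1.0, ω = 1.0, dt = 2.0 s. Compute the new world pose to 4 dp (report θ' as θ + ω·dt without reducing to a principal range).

(2.9206, -5.6811, -0.6180)

θ' = -2.6180 + 1.0·2.0 = -0.6180
R = v/ω = 1.0/1.0 = 1.0000
x' = 3 + 1.0000·(sin -0.6180 − sin -2.6180) = 2.9206
y' = -4 − 1.0000·(cos -0.6180 − cos -2.6180) = -5.6811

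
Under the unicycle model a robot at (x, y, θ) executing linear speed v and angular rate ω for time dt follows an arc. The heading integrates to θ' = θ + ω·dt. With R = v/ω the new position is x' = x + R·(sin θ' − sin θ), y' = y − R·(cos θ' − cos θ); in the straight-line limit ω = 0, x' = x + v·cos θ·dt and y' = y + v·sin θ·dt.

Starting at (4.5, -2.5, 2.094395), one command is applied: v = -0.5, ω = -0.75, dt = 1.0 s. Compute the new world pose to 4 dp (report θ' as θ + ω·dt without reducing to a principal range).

(4.5723, -2.9830, 1.3444)

θ' = 2.0944 + -0.75·1.0 = 1.3444
R = v/ω = -0.5/-0.75 = 0.6667
x' = 4.5 + 0.6667·(sin 1.3444 − sin 2.0944) = 4.5723
y' = -2.5 − 0.6667·(cos 1.3444 − cos 2.0944) = -2.9830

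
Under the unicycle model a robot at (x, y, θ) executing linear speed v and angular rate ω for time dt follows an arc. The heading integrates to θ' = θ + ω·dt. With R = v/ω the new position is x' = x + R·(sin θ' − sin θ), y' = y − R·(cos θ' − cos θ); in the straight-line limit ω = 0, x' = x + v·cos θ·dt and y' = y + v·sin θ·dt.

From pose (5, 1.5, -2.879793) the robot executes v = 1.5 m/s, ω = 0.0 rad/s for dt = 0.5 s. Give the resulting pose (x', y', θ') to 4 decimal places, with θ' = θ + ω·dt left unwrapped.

θ' = -2.8798 + 0.0·0.5 = -2.8798
ω = 0 → straight: x' = 5 + 1.5·cos(-2.8798)·0.5 = 4.2756
y' = 1.5 + 1.5·sin(-2.8798)·0.5 = 1.3059

(4.2756, 1.3059, -2.8798)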